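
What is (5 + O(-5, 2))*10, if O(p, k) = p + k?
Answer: 20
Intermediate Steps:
O(p, k) = k + p
(5 + O(-5, 2))*10 = (5 + (2 - 5))*10 = (5 - 3)*10 = 2*10 = 20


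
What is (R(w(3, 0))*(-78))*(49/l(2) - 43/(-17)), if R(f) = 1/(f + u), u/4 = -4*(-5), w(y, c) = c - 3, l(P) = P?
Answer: -35841/1309 ≈ -27.380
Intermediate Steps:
w(y, c) = -3 + c
u = 80 (u = 4*(-4*(-5)) = 4*20 = 80)
R(f) = 1/(80 + f) (R(f) = 1/(f + 80) = 1/(80 + f))
(R(w(3, 0))*(-78))*(49/l(2) - 43/(-17)) = (-78/(80 + (-3 + 0)))*(49/2 - 43/(-17)) = (-78/(80 - 3))*(49*(1/2) - 43*(-1/17)) = (-78/77)*(49/2 + 43/17) = ((1/77)*(-78))*(919/34) = -78/77*919/34 = -35841/1309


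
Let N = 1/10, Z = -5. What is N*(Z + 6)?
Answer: 1/10 ≈ 0.10000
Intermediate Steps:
N = 1/10 ≈ 0.10000
N*(Z + 6) = (-5 + 6)/10 = (1/10)*1 = 1/10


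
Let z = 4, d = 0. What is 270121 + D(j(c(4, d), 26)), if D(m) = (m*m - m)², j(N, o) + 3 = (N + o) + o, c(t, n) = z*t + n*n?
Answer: 17575721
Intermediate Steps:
c(t, n) = n² + 4*t (c(t, n) = 4*t + n*n = 4*t + n² = n² + 4*t)
j(N, o) = -3 + N + 2*o (j(N, o) = -3 + ((N + o) + o) = -3 + (N + 2*o) = -3 + N + 2*o)
D(m) = (m² - m)²
270121 + D(j(c(4, d), 26)) = 270121 + (-3 + (0² + 4*4) + 2*26)²*(-1 + (-3 + (0² + 4*4) + 2*26))² = 270121 + (-3 + (0 + 16) + 52)²*(-1 + (-3 + (0 + 16) + 52))² = 270121 + (-3 + 16 + 52)²*(-1 + (-3 + 16 + 52))² = 270121 + 65²*(-1 + 65)² = 270121 + 4225*64² = 270121 + 4225*4096 = 270121 + 17305600 = 17575721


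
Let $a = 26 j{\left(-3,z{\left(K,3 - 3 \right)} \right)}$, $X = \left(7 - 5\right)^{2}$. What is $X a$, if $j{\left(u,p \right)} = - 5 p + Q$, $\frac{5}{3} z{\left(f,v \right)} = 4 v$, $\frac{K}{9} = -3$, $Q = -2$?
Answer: $-208$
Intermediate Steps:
$K = -27$ ($K = 9 \left(-3\right) = -27$)
$z{\left(f,v \right)} = \frac{12 v}{5}$ ($z{\left(f,v \right)} = \frac{3 \cdot 4 v}{5} = \frac{12 v}{5}$)
$j{\left(u,p \right)} = -2 - 5 p$ ($j{\left(u,p \right)} = - 5 p - 2 = -2 - 5 p$)
$X = 4$ ($X = 2^{2} = 4$)
$a = -52$ ($a = 26 \left(-2 - 5 \frac{12 \left(3 - 3\right)}{5}\right) = 26 \left(-2 - 5 \cdot \frac{12}{5} \cdot 0\right) = 26 \left(-2 - 0\right) = 26 \left(-2 + 0\right) = 26 \left(-2\right) = -52$)
$X a = 4 \left(-52\right) = -208$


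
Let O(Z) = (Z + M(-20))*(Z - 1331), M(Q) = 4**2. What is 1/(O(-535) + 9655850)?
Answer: 1/10624304 ≈ 9.4124e-8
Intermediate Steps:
M(Q) = 16
O(Z) = (-1331 + Z)*(16 + Z) (O(Z) = (Z + 16)*(Z - 1331) = (16 + Z)*(-1331 + Z) = (-1331 + Z)*(16 + Z))
1/(O(-535) + 9655850) = 1/((-21296 + (-535)**2 - 1315*(-535)) + 9655850) = 1/((-21296 + 286225 + 703525) + 9655850) = 1/(968454 + 9655850) = 1/10624304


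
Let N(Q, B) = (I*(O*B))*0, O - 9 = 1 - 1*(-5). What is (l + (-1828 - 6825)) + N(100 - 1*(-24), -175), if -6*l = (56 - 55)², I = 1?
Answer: -51919/6 ≈ -8653.2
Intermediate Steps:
O = 15 (O = 9 + (1 - 1*(-5)) = 9 + (1 + 5) = 9 + 6 = 15)
l = -⅙ (l = -(56 - 55)²/6 = -⅙*1² = -⅙*1 = -⅙ ≈ -0.16667)
N(Q, B) = 0 (N(Q, B) = (1*(15*B))*0 = (15*B)*0 = 0)
(l + (-1828 - 6825)) + N(100 - 1*(-24), -175) = (-⅙ + (-1828 - 6825)) + 0 = (-⅙ - 8653) + 0 = -51919/6 + 0 = -51919/6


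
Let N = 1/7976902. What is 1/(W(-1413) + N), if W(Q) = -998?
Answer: -7976902/7960948195 ≈ -0.0010020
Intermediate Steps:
N = 1/7976902 ≈ 1.2536e-7
1/(W(-1413) + N) = 1/(-998 + 1/7976902) = 1/(-7960948195/7976902) = -7976902/7960948195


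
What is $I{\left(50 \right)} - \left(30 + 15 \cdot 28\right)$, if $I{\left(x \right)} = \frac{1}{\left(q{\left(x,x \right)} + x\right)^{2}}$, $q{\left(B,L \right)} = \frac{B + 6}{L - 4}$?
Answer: $- \frac{624457271}{1387684} \approx -450.0$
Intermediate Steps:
$q{\left(B,L \right)} = \frac{6 + B}{-4 + L}$
$I{\left(x \right)} = \frac{1}{\left(x + \frac{6 + x}{-4 + x}\right)^{2}}$ ($I{\left(x \right)} = \frac{1}{\left(\frac{6 + x}{-4 + x} + x\right)^{2}} = \frac{1}{\left(x + \frac{6 + x}{-4 + x}\right)^{2}}$)
$I{\left(50 \right)} - \left(30 + 15 \cdot 28\right) = \frac{\left(-4 + 50\right)^{2}}{\left(6 + 50 + 50 \left(-4 + 50\right)\right)^{2}} - \left(30 + 15 \cdot 28\right) = \frac{46^{2}}{\left(6 + 50 + 50 \cdot 46\right)^{2}} - \left(30 + 420\right) = \frac{2116}{\left(6 + 50 + 2300\right)^{2}} - 450 = \frac{2116}{5550736} - 450 = 2116 \cdot \frac{1}{5550736} - 450 = \frac{529}{1387684} - 450 = - \frac{624457271}{1387684}$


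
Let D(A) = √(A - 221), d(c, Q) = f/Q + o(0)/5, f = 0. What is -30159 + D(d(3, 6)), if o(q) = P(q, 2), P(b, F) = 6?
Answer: -30159 + I*√5495/5 ≈ -30159.0 + 14.826*I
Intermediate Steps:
o(q) = 6
d(c, Q) = 6/5 (d(c, Q) = 0/Q + 6/5 = 0 + 6*(⅕) = 0 + 6/5 = 6/5)
D(A) = √(-221 + A)
-30159 + D(d(3, 6)) = -30159 + √(-221 + 6/5) = -30159 + √(-1099/5) = -30159 + I*√5495/5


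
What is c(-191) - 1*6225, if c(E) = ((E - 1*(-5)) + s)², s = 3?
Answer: 27264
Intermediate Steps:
c(E) = (8 + E)² (c(E) = ((E - 1*(-5)) + 3)² = ((E + 5) + 3)² = ((5 + E) + 3)² = (8 + E)²)
c(-191) - 1*6225 = (8 - 191)² - 1*6225 = (-183)² - 6225 = 33489 - 6225 = 27264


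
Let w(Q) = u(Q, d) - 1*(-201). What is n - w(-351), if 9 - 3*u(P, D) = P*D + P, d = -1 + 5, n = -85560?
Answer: -86349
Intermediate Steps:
d = 4
u(P, D) = 3 - P/3 - D*P/3 (u(P, D) = 3 - (P*D + P)/3 = 3 - (D*P + P)/3 = 3 - (P + D*P)/3 = 3 + (-P/3 - D*P/3) = 3 - P/3 - D*P/3)
w(Q) = 204 - 5*Q/3 (w(Q) = (3 - Q/3 - 1/3*4*Q) - 1*(-201) = (3 - Q/3 - 4*Q/3) + 201 = (3 - 5*Q/3) + 201 = 204 - 5*Q/3)
n - w(-351) = -85560 - (204 - 5/3*(-351)) = -85560 - (204 + 585) = -85560 - 1*789 = -85560 - 789 = -86349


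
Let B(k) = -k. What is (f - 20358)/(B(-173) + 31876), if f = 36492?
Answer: 5378/10683 ≈ 0.50342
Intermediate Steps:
(f - 20358)/(B(-173) + 31876) = (36492 - 20358)/(-1*(-173) + 31876) = 16134/(173 + 31876) = 16134/32049 = 16134*(1/32049) = 5378/10683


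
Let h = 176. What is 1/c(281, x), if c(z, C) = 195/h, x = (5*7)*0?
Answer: 176/195 ≈ 0.90256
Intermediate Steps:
x = 0 (x = 35*0 = 0)
c(z, C) = 195/176
1/c(281, x) = 1/(195/176) = 176/195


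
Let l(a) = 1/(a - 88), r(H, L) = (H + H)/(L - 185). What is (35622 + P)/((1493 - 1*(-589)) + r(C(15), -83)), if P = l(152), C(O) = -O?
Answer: 152747203/8928096 ≈ 17.109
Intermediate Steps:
r(H, L) = 2*H/(-185 + L) (r(H, L) = (2*H)/(-185 + L) = 2*H/(-185 + L))
l(a) = 1/(-88 + a)
P = 1/64 (P = 1/(-88 + 152) = 1/64 ≈ 0.015625)
(35622 + P)/((1493 - 1*(-589)) + r(C(15), -83)) = (35622 + 1/64)/((1493 - 1*(-589)) + 2*(-1*15)/(-185 - 83)) = 2279809/(64*((1493 + 589) + 2*(-15)/(-268))) = 2279809/(64*(2082 + 2*(-15)*(-1/268))) = 2279809/(64*(2082 + 15/134)) = 2279809/(64*(279003/134)) = (2279809/64)*(134/279003) = 152747203/8928096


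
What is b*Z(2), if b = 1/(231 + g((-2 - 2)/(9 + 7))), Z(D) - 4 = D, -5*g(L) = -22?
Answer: 30/1177 ≈ 0.025489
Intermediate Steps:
g(L) = 22/5 (g(L) = -⅕*(-22) = 22/5)
Z(D) = 4 + D
b = 5/1177 (b = 1/(231 + 22/5) = 1/(1177/5) = 5/1177 ≈ 0.0042481)
b*Z(2) = 5*(4 + 2)/1177 = (5/1177)*6 = 30/1177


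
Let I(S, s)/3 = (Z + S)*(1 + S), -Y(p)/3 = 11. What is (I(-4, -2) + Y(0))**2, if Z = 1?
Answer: 36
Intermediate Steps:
Y(p) = -33 (Y(p) = -3*11 = -33)
I(S, s) = 3*(1 + S)**2 (I(S, s) = 3*((1 + S)*(1 + S)) = 3*(1 + S)**2)
(I(-4, -2) + Y(0))**2 = ((3 + 3*(-4)**2 + 6*(-4)) - 33)**2 = ((3 + 3*16 - 24) - 33)**2 = ((3 + 48 - 24) - 33)**2 = (27 - 33)**2 = (-6)**2 = 36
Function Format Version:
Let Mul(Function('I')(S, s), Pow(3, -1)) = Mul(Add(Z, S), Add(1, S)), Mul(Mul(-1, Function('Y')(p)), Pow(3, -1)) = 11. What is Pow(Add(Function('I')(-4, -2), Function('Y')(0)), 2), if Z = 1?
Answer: 36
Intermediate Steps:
Function('Y')(p) = -33 (Function('Y')(p) = Mul(-3, 11) = -33)
Function('I')(S, s) = Mul(3, Pow(Add(1, S), 2)) (Function('I')(S, s) = Mul(3, Mul(Add(1, S), Add(1, S))) = Mul(3, Pow(Add(1, S), 2)))
Pow(Add(Function('I')(-4, -2), Function('Y')(0)), 2) = Pow(Add(Add(3, Mul(3, Pow(-4, 2)), Mul(6, -4)), -33), 2) = Pow(Add(Add(3, Mul(3, 16), -24), -33), 2) = Pow(Add(Add(3, 48, -24), -33), 2) = Pow(Add(27, -33), 2) = Pow(-6, 2) = 36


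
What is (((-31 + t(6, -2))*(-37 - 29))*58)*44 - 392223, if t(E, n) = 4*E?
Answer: 786801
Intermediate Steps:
(((-31 + t(6, -2))*(-37 - 29))*58)*44 - 392223 = (((-31 + 4*6)*(-37 - 29))*58)*44 - 392223 = (((-31 + 24)*(-66))*58)*44 - 392223 = (-7*(-66)*58)*44 - 392223 = (462*58)*44 - 392223 = 26796*44 - 392223 = 1179024 - 392223 = 786801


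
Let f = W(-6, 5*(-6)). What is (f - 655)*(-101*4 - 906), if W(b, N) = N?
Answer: 897350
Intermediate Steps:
f = -30 (f = 5*(-6) = -30)
(f - 655)*(-101*4 - 906) = (-30 - 655)*(-101*4 - 906) = -685*(-404 - 906) = -685*(-1310) = 897350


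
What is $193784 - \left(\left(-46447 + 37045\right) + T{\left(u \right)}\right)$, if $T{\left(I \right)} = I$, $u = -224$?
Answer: $203410$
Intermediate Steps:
$193784 - \left(\left(-46447 + 37045\right) + T{\left(u \right)}\right) = 193784 - \left(\left(-46447 + 37045\right) - 224\right) = 193784 - \left(-9402 - 224\right) = 193784 - -9626 = 193784 + 9626 = 203410$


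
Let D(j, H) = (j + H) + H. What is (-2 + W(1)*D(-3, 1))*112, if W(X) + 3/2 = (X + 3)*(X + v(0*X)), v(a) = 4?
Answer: -2296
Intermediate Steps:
D(j, H) = j + 2*H (D(j, H) = (H + j) + H = j + 2*H)
W(X) = -3/2 + (3 + X)*(4 + X) (W(X) = -3/2 + (X + 3)*(X + 4) = -3/2 + (3 + X)*(4 + X))
(-2 + W(1)*D(-3, 1))*112 = (-2 + (21/2 + 1² + 7*1)*(-3 + 2*1))*112 = (-2 + (21/2 + 1 + 7)*(-3 + 2))*112 = (-2 + (37/2)*(-1))*112 = (-2 - 37/2)*112 = -41/2*112 = -2296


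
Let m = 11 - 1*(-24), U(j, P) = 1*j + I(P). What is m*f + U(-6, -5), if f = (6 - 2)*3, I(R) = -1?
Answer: 413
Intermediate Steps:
U(j, P) = -1 + j (U(j, P) = 1*j - 1 = j - 1 = -1 + j)
m = 35 (m = 11 + 24 = 35)
f = 12 (f = 4*3 = 12)
m*f + U(-6, -5) = 35*12 + (-1 - 6) = 420 - 7 = 413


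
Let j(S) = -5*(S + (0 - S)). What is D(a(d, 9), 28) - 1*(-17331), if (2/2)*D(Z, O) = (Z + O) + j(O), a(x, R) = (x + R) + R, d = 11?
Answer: 17388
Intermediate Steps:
j(S) = 0 (j(S) = -5*(S - S) = -5*0 = 0)
a(x, R) = x + 2*R (a(x, R) = (R + x) + R = x + 2*R)
D(Z, O) = O + Z (D(Z, O) = (Z + O) + 0 = (O + Z) + 0 = O + Z)
D(a(d, 9), 28) - 1*(-17331) = (28 + (11 + 2*9)) - 1*(-17331) = (28 + (11 + 18)) + 17331 = (28 + 29) + 17331 = 57 + 17331 = 17388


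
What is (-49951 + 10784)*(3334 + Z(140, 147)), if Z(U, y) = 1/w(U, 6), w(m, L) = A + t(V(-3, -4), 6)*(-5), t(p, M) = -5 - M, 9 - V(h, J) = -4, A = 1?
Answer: -7312674735/56 ≈ -1.3058e+8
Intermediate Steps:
V(h, J) = 13 (V(h, J) = 9 - 1*(-4) = 9 + 4 = 13)
w(m, L) = 56 (w(m, L) = 1 + (-5 - 1*6)*(-5) = 1 + (-5 - 6)*(-5) = 1 - 11*(-5) = 1 + 55 = 56)
Z(U, y) = 1/56
(-49951 + 10784)*(3334 + Z(140, 147)) = (-49951 + 10784)*(3334 + 1/56) = -39167*186705/56 = -7312674735/56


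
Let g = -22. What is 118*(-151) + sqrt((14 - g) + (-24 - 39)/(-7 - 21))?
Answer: -17818 + 3*sqrt(17)/2 ≈ -17812.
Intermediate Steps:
118*(-151) + sqrt((14 - g) + (-24 - 39)/(-7 - 21)) = 118*(-151) + sqrt((14 - 1*(-22)) + (-24 - 39)/(-7 - 21)) = -17818 + sqrt((14 + 22) - 63/(-28)) = -17818 + sqrt(36 - 63*(-1/28)) = -17818 + sqrt(36 + 9/4) = -17818 + sqrt(153/4) = -17818 + 3*sqrt(17)/2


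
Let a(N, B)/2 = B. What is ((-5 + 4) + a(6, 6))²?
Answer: 121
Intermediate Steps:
a(N, B) = 2*B
((-5 + 4) + a(6, 6))² = ((-5 + 4) + 2*6)² = (-1 + 12)² = 11² = 121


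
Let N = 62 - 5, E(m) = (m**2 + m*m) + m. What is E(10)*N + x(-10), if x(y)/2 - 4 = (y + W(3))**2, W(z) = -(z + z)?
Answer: 12490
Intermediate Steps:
W(z) = -2*z
E(m) = m + 2*m**2 (E(m) = (m**2 + m**2) + m = 2*m**2 + m = m + 2*m**2)
N = 57
x(y) = 8 + 2*(-6 + y)**2 (x(y) = 8 + 2*(y - 2*3)**2 = 8 + 2*(y - 6)**2 = 8 + 2*(-6 + y)**2)
E(10)*N + x(-10) = (10*(1 + 2*10))*57 + (8 + 2*(-6 - 10)**2) = (10*(1 + 20))*57 + (8 + 2*(-16)**2) = (10*21)*57 + (8 + 2*256) = 210*57 + (8 + 512) = 11970 + 520 = 12490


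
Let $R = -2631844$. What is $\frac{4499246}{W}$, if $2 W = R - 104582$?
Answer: $- \frac{4499246}{1368213} \approx -3.2884$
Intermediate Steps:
$W = -1368213$ ($W = \frac{-2631844 - 104582}{2} = \frac{1}{2} \left(-2736426\right) = -1368213$)
$\frac{4499246}{W} = \frac{4499246}{-1368213} = 4499246 \left(- \frac{1}{1368213}\right) = - \frac{4499246}{1368213}$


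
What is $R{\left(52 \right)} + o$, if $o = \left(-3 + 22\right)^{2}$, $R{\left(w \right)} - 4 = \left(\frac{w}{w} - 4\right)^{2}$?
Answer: $374$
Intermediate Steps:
$R{\left(w \right)} = 13$ ($R{\left(w \right)} = 4 + \left(\frac{w}{w} - 4\right)^{2} = 4 + \left(1 - 4\right)^{2} = 4 + \left(-3\right)^{2} = 4 + 9 = 13$)
$o = 361$ ($o = 19^{2} = 361$)
$R{\left(52 \right)} + o = 13 + 361 = 374$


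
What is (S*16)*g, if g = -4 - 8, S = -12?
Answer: 2304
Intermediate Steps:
g = -12
(S*16)*g = -12*16*(-12) = -192*(-12) = 2304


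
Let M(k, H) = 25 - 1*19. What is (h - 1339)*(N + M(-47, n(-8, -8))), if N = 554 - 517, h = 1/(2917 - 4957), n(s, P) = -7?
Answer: -117457123/2040 ≈ -57577.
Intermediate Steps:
M(k, H) = 6 (M(k, H) = 25 - 19 = 6)
h = -1/2040 (h = 1/(-2040) = -1/2040 ≈ -0.00049020)
N = 37
(h - 1339)*(N + M(-47, n(-8, -8))) = (-1/2040 - 1339)*(37 + 6) = -2731561/2040*43 = -117457123/2040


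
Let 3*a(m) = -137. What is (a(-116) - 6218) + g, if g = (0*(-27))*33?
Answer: -18791/3 ≈ -6263.7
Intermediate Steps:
a(m) = -137/3 (a(m) = (⅓)*(-137) = -137/3)
g = 0 (g = 0*33 = 0)
(a(-116) - 6218) + g = (-137/3 - 6218) + 0 = -18791/3 + 0 = -18791/3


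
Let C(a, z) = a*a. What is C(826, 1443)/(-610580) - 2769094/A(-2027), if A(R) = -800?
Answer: 42255189843/12211600 ≈ 3460.3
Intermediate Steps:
C(a, z) = a²
C(826, 1443)/(-610580) - 2769094/A(-2027) = 826²/(-610580) - 2769094/(-800) = 682276*(-1/610580) - 2769094*(-1/800) = -170569/152645 + 1384547/400 = 42255189843/12211600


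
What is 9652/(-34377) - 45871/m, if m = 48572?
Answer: -2045724311/1669759644 ≈ -1.2252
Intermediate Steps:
9652/(-34377) - 45871/m = 9652/(-34377) - 45871/48572 = 9652*(-1/34377) - 45871*1/48572 = -9652/34377 - 45871/48572 = -2045724311/1669759644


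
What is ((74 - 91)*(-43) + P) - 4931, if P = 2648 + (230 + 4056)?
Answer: 2734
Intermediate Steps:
P = 6934 (P = 2648 + 4286 = 6934)
((74 - 91)*(-43) + P) - 4931 = ((74 - 91)*(-43) + 6934) - 4931 = (-17*(-43) + 6934) - 4931 = (731 + 6934) - 4931 = 7665 - 4931 = 2734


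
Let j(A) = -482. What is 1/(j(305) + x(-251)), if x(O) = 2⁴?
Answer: -1/466 ≈ -0.0021459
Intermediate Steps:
x(O) = 16
1/(j(305) + x(-251)) = 1/(-482 + 16) = 1/(-466) = -1/466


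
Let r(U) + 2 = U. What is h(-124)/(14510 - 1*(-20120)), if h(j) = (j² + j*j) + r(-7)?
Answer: 30743/34630 ≈ 0.88776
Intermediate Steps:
r(U) = -2 + U
h(j) = -9 + 2*j² (h(j) = (j² + j*j) + (-2 - 7) = (j² + j²) - 9 = 2*j² - 9 = -9 + 2*j²)
h(-124)/(14510 - 1*(-20120)) = (-9 + 2*(-124)²)/(14510 - 1*(-20120)) = (-9 + 2*15376)/(14510 + 20120) = (-9 + 30752)/34630 = 30743*(1/34630) = 30743/34630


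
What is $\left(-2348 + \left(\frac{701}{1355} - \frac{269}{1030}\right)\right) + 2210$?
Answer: $- \frac{38448433}{279130} \approx -137.74$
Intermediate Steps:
$\left(-2348 + \left(\frac{701}{1355} - \frac{269}{1030}\right)\right) + 2210 = \left(-2348 + \frac{71507}{279130}\right) + 2210 = - \frac{655325733}{279130} + 2210 = - \frac{38448433}{279130}$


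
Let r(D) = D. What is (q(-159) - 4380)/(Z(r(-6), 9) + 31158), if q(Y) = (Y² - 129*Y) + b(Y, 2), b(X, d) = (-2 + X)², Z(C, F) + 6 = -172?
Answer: 67333/30980 ≈ 2.1734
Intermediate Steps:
Z(C, F) = -178 (Z(C, F) = -6 - 172 = -178)
q(Y) = Y² + (-2 + Y)² - 129*Y (q(Y) = (Y² - 129*Y) + (-2 + Y)² = Y² + (-2 + Y)² - 129*Y)
(q(-159) - 4380)/(Z(r(-6), 9) + 31158) = ((4 - 133*(-159) + 2*(-159)²) - 4380)/(-178 + 31158) = ((4 + 21147 + 2*25281) - 4380)/30980 = ((4 + 21147 + 50562) - 4380)*(1/30980) = (71713 - 4380)*(1/30980) = 67333*(1/30980) = 67333/30980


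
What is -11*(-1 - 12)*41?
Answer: 5863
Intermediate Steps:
-11*(-1 - 12)*41 = -11*(-13)*41 = 143*41 = 5863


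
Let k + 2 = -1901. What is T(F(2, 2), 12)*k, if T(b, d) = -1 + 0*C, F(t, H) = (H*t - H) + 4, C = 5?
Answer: 1903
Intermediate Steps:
F(t, H) = 4 - H + H*t (F(t, H) = (-H + H*t) + 4 = 4 - H + H*t)
k = -1903 (k = -2 - 1901 = -1903)
T(b, d) = -1 (T(b, d) = -1 + 0*5 = -1 + 0 = -1)
T(F(2, 2), 12)*k = -1*(-1903) = 1903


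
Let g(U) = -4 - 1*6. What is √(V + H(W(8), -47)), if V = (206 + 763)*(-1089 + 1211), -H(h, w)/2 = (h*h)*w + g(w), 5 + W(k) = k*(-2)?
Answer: 2*√39923 ≈ 399.61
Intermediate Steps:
g(U) = -10 (g(U) = -4 - 6 = -10)
W(k) = -5 - 2*k (W(k) = -5 + k*(-2) = -5 - 2*k)
H(h, w) = 20 - 2*w*h² (H(h, w) = -2*((h*h)*w - 10) = -2*(h²*w - 10) = -2*(w*h² - 10) = -2*(-10 + w*h²) = 20 - 2*w*h²)
V = 118218 (V = 969*122 = 118218)
√(V + H(W(8), -47)) = √(118218 + (20 - 2*(-47)*(-5 - 2*8)²)) = √(118218 + (20 - 2*(-47)*(-5 - 16)²)) = √(118218 + (20 - 2*(-47)*(-21)²)) = √(118218 + (20 - 2*(-47)*441)) = √(118218 + (20 + 41454)) = √(118218 + 41474) = √159692 = 2*√39923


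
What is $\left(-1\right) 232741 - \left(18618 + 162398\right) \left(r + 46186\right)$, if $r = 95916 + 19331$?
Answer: $-29222188669$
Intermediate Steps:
$r = 115247$
$\left(-1\right) 232741 - \left(18618 + 162398\right) \left(r + 46186\right) = \left(-1\right) 232741 - \left(18618 + 162398\right) \left(115247 + 46186\right) = -232741 - 181016 \cdot 161433 = -232741 - 29221955928 = -29222188669$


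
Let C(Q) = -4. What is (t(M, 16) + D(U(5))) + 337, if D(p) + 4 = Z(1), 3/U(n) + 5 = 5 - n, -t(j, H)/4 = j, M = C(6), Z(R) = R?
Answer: 350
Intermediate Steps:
M = -4
t(j, H) = -4*j
U(n) = -3/n (U(n) = 3/(-5 + (5 - n)) = 3/((-n)) = 3*(-1/n) = -3/n)
D(p) = -3 (D(p) = -4 + 1 = -3)
(t(M, 16) + D(U(5))) + 337 = (-4*(-4) - 3) + 337 = (16 - 3) + 337 = 13 + 337 = 350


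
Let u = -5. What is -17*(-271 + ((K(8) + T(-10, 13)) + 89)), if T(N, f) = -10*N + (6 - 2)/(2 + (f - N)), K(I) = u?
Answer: 36907/25 ≈ 1476.3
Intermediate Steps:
K(I) = -5
T(N, f) = -10*N + 4/(2 + f - N)
-17*(-271 + ((K(8) + T(-10, 13)) + 89)) = -17*(-271 + ((-5 + 2*(2 - 10*(-10) + 5*(-10)**2 - 5*(-10)*13)/(2 + 13 - 1*(-10))) + 89)) = -17*(-271 + ((-5 + 2*(2 + 100 + 5*100 + 650)/(2 + 13 + 10)) + 89)) = -17*(-271 + ((-5 + 2*(2 + 100 + 500 + 650)/25) + 89)) = -17*(-271 + ((-5 + 2*(1/25)*1252) + 89)) = -17*(-271 + ((-5 + 2504/25) + 89)) = -17*(-271 + (2379/25 + 89)) = -17*(-271 + 4604/25) = -17*(-2171/25) = 36907/25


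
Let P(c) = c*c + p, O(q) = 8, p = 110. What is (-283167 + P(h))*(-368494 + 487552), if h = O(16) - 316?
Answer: -22405882194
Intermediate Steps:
h = -308 (h = 8 - 316 = -308)
P(c) = 110 + c**2 (P(c) = c*c + 110 = c**2 + 110 = 110 + c**2)
(-283167 + P(h))*(-368494 + 487552) = (-283167 + (110 + (-308)**2))*(-368494 + 487552) = (-283167 + (110 + 94864))*119058 = (-283167 + 94974)*119058 = -188193*119058 = -22405882194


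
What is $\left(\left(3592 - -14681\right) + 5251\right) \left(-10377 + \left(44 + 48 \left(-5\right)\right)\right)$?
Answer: $-248719252$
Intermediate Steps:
$\left(\left(3592 - -14681\right) + 5251\right) \left(-10377 + \left(44 + 48 \left(-5\right)\right)\right) = \left(\left(3592 + 14681\right) + 5251\right) \left(-10377 + \left(44 - 240\right)\right) = \left(18273 + 5251\right) \left(-10377 - 196\right) = 23524 \left(-10573\right) = -248719252$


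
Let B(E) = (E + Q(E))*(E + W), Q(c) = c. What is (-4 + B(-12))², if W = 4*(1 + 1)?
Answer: 8464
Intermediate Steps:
W = 8 (W = 4*2 = 8)
B(E) = 2*E*(8 + E) (B(E) = (E + E)*(E + 8) = (2*E)*(8 + E) = 2*E*(8 + E))
(-4 + B(-12))² = (-4 + 2*(-12)*(8 - 12))² = (-4 + 2*(-12)*(-4))² = (-4 + 96)² = 92² = 8464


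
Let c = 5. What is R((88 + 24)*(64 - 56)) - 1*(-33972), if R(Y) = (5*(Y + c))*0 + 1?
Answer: 33973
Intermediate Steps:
R(Y) = 1 (R(Y) = (5*(Y + 5))*0 + 1 = (5*(5 + Y))*0 + 1 = (25 + 5*Y)*0 + 1 = 0 + 1 = 1)
R((88 + 24)*(64 - 56)) - 1*(-33972) = 1 - 1*(-33972) = 1 + 33972 = 33973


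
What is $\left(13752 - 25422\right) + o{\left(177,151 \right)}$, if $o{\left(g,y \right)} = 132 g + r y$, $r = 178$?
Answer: $38572$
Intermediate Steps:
$o{\left(g,y \right)} = 132 g + 178 y$
$\left(13752 - 25422\right) + o{\left(177,151 \right)} = \left(13752 - 25422\right) + \left(132 \cdot 177 + 178 \cdot 151\right) = -11670 + \left(23364 + 26878\right) = -11670 + 50242 = 38572$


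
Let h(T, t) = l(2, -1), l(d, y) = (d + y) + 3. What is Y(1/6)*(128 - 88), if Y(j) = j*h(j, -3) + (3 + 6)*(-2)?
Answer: -2080/3 ≈ -693.33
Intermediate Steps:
l(d, y) = 3 + d + y
h(T, t) = 4 (h(T, t) = 3 + 2 - 1 = 4)
Y(j) = -18 + 4*j (Y(j) = j*4 + (3 + 6)*(-2) = 4*j + 9*(-2) = 4*j - 18 = -18 + 4*j)
Y(1/6)*(128 - 88) = (-18 + 4*(1/6))*(128 - 88) = (-18 + 4*(1*(⅙)))*40 = (-18 + 4*(⅙))*40 = (-18 + ⅔)*40 = -52/3*40 = -2080/3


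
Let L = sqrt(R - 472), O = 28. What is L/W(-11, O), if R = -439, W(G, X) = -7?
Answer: -I*sqrt(911)/7 ≈ -4.3118*I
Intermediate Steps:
L = I*sqrt(911) (L = sqrt(-439 - 472) = sqrt(-911) = I*sqrt(911) ≈ 30.183*I)
L/W(-11, O) = (I*sqrt(911))/(-7) = (I*sqrt(911))*(-1/7) = -I*sqrt(911)/7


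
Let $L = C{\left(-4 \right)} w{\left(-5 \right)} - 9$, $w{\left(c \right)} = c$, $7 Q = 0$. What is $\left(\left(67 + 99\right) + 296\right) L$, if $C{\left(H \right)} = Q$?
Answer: $-4158$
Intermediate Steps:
$Q = 0$ ($Q = \frac{1}{7} \cdot 0 = 0$)
$C{\left(H \right)} = 0$
$L = -9$ ($L = 0 \left(-5\right) - 9 = 0 - 9 = -9$)
$\left(\left(67 + 99\right) + 296\right) L = \left(\left(67 + 99\right) + 296\right) \left(-9\right) = \left(166 + 296\right) \left(-9\right) = 462 \left(-9\right) = -4158$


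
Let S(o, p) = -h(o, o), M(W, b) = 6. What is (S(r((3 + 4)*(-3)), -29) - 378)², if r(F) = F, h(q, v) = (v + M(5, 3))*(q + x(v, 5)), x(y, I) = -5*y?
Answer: 777924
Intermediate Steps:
h(q, v) = (6 + v)*(q - 5*v) (h(q, v) = (v + 6)*(q - 5*v) = (6 + v)*(q - 5*v))
S(o, p) = 4*o² + 24*o (S(o, p) = -(-30*o - 5*o² + 6*o + o*o) = -(-30*o - 5*o² + 6*o + o²) = -(-24*o - 4*o²) = 4*o² + 24*o)
(S(r((3 + 4)*(-3)), -29) - 378)² = (4*((3 + 4)*(-3))*(6 + (3 + 4)*(-3)) - 378)² = (4*(7*(-3))*(6 + 7*(-3)) - 378)² = (4*(-21)*(6 - 21) - 378)² = (4*(-21)*(-15) - 378)² = (1260 - 378)² = 882² = 777924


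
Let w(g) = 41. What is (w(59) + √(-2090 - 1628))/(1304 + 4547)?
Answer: 41/5851 + 13*I*√22/5851 ≈ 0.0070073 + 0.010421*I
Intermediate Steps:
(w(59) + √(-2090 - 1628))/(1304 + 4547) = (41 + √(-2090 - 1628))/(1304 + 4547) = (41 + √(-3718))/5851 = (41 + 13*I*√22)*(1/5851) = 41/5851 + 13*I*√22/5851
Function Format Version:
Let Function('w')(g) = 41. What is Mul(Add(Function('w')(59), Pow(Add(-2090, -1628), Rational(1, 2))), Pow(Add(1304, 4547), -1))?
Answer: Add(Rational(41, 5851), Mul(Rational(13, 5851), I, Pow(22, Rational(1, 2)))) ≈ Add(0.0070073, Mul(0.010421, I))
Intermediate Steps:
Mul(Add(Function('w')(59), Pow(Add(-2090, -1628), Rational(1, 2))), Pow(Add(1304, 4547), -1)) = Mul(Add(41, Pow(Add(-2090, -1628), Rational(1, 2))), Pow(Add(1304, 4547), -1)) = Mul(Add(41, Pow(-3718, Rational(1, 2))), Pow(5851, -1)) = Mul(Add(41, Mul(13, I, Pow(22, Rational(1, 2)))), Rational(1, 5851)) = Add(Rational(41, 5851), Mul(Rational(13, 5851), I, Pow(22, Rational(1, 2))))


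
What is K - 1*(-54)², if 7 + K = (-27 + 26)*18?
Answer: -2941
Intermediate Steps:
K = -25 (K = -7 + (-27 + 26)*18 = -7 - 1*18 = -7 - 18 = -25)
K - 1*(-54)² = -25 - 1*(-54)² = -25 - 1*2916 = -25 - 2916 = -2941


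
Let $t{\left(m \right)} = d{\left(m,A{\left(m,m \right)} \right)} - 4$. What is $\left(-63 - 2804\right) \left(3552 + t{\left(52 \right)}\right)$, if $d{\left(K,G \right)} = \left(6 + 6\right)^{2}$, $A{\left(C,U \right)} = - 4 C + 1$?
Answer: $-10584964$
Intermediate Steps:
$A{\left(C,U \right)} = 1 - 4 C$
$d{\left(K,G \right)} = 144$ ($d{\left(K,G \right)} = 12^{2} = 144$)
$t{\left(m \right)} = 140$ ($t{\left(m \right)} = 144 - 4 = 140$)
$\left(-63 - 2804\right) \left(3552 + t{\left(52 \right)}\right) = \left(-63 - 2804\right) \left(3552 + 140\right) = \left(-2867\right) 3692 = -10584964$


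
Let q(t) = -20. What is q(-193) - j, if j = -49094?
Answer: 49074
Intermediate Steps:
q(-193) - j = -20 - 1*(-49094) = -20 + 49094 = 49074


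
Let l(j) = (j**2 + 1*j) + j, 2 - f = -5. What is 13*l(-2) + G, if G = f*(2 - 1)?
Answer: 7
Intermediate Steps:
f = 7 (f = 2 - 1*(-5) = 2 + 5 = 7)
G = 7 (G = 7*(2 - 1) = 7*1 = 7)
l(j) = j**2 + 2*j (l(j) = (j**2 + j) + j = (j + j**2) + j = j**2 + 2*j)
13*l(-2) + G = 13*(-2*(2 - 2)) + 7 = 13*(-2*0) + 7 = 13*0 + 7 = 0 + 7 = 7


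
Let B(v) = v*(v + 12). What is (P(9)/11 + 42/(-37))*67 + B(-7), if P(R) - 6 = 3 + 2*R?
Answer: 21734/407 ≈ 53.401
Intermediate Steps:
B(v) = v*(12 + v)
P(R) = 9 + 2*R (P(R) = 6 + (3 + 2*R) = 9 + 2*R)
(P(9)/11 + 42/(-37))*67 + B(-7) = ((9 + 2*9)/11 + 42/(-37))*67 - 7*(12 - 7) = ((9 + 18)*(1/11) + 42*(-1/37))*67 - 7*5 = (27*(1/11) - 42/37)*67 - 35 = (27/11 - 42/37)*67 - 35 = (537/407)*67 - 35 = 35979/407 - 35 = 21734/407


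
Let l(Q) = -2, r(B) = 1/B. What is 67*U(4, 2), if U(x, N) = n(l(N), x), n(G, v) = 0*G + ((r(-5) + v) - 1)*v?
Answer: 3752/5 ≈ 750.40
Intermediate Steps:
r(B) = 1/B
n(G, v) = v*(-6/5 + v) (n(G, v) = 0*G + ((1/(-5) + v) - 1)*v = 0 + ((-⅕ + v) - 1)*v = 0 + (-6/5 + v)*v = 0 + v*(-6/5 + v) = v*(-6/5 + v))
U(x, N) = x*(-6 + 5*x)/5
67*U(4, 2) = 67*((⅕)*4*(-6 + 5*4)) = 67*((⅕)*4*(-6 + 20)) = 67*((⅕)*4*14) = 67*(56/5) = 3752/5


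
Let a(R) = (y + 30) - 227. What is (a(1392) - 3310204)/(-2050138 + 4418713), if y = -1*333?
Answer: -1103578/789525 ≈ -1.3978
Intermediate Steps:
y = -333
a(R) = -530 (a(R) = (-333 + 30) - 227 = -303 - 227 = -530)
(a(1392) - 3310204)/(-2050138 + 4418713) = (-530 - 3310204)/(-2050138 + 4418713) = -3310734/2368575 = -3310734*1/2368575 = -1103578/789525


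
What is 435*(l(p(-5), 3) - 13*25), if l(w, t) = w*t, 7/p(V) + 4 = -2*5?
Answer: -284055/2 ≈ -1.4203e+5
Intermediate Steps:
p(V) = -½ (p(V) = 7/(-4 - 2*5) = 7/(-4 - 10) = 7/(-14) = 7*(-1/14) = -½)
l(w, t) = t*w
435*(l(p(-5), 3) - 13*25) = 435*(3*(-½) - 13*25) = 435*(-3/2 - 325) = 435*(-653/2) = -284055/2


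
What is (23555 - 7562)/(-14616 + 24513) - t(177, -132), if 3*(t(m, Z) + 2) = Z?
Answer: 157085/3299 ≈ 47.616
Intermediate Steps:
t(m, Z) = -2 + Z/3
(23555 - 7562)/(-14616 + 24513) - t(177, -132) = (23555 - 7562)/(-14616 + 24513) - (-2 + (1/3)*(-132)) = 15993/9897 - (-2 - 44) = 15993*(1/9897) - 1*(-46) = 5331/3299 + 46 = 157085/3299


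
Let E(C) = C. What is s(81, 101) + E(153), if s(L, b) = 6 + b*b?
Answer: 10360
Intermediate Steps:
s(L, b) = 6 + b²
s(81, 101) + E(153) = (6 + 101²) + 153 = (6 + 10201) + 153 = 10207 + 153 = 10360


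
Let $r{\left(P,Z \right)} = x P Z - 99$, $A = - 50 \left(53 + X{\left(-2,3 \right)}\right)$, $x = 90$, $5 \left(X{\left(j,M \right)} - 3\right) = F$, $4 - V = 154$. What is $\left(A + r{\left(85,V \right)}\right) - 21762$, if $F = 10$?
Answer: $-1172261$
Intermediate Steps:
$V = -150$ ($V = 4 - 154 = -150$)
$X{\left(j,M \right)} = 5$ ($X{\left(j,M \right)} = 3 + \frac{1}{5} \cdot 10 = 3 + 2 = 5$)
$A = -2900$ ($A = - 50 \left(53 + 5\right) = \left(-50\right) 58 = -2900$)
$r{\left(P,Z \right)} = -99 + 90 P Z$ ($r{\left(P,Z \right)} = 90 P Z - 99 = -99 + 90 P Z$)
$\left(A + r{\left(85,V \right)}\right) - 21762 = \left(-2900 + \left(-99 + 90 \cdot 85 \left(-150\right)\right)\right) - 21762 = \left(-2900 - 1147599\right) - 21762 = -1150499 - 21762 = -1172261$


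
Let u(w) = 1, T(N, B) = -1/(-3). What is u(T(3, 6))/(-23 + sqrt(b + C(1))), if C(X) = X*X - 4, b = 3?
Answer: -1/23 ≈ -0.043478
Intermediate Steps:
T(N, B) = 1/3 (T(N, B) = -1*(-1/3) = 1/3)
C(X) = -4 + X**2 (C(X) = X**2 - 4 = -4 + X**2)
u(T(3, 6))/(-23 + sqrt(b + C(1))) = 1/(-23 + sqrt(3 + (-4 + 1**2))) = 1/(-23 + sqrt(3 + (-4 + 1))) = 1/(-23 + sqrt(3 - 3)) = 1/(-23 + sqrt(0)) = 1/(-23 + 0) = 1/(-23) = -1/23*1 = -1/23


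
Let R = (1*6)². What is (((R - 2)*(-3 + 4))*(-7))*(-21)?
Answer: 4998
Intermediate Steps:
R = 36 (R = 6² = 36)
(((R - 2)*(-3 + 4))*(-7))*(-21) = (((36 - 2)*(-3 + 4))*(-7))*(-21) = ((34*1)*(-7))*(-21) = (34*(-7))*(-21) = -238*(-21) = 4998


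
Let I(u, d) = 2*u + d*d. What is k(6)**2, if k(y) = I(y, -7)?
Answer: 3721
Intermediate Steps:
I(u, d) = d**2 + 2*u (I(u, d) = 2*u + d**2 = d**2 + 2*u)
k(y) = 49 + 2*y (k(y) = (-7)**2 + 2*y = 49 + 2*y)
k(6)**2 = (49 + 2*6)**2 = (49 + 12)**2 = 61**2 = 3721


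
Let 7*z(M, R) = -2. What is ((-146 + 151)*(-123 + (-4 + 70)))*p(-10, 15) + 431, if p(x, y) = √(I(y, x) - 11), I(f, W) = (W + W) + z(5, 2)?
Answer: 431 - 285*I*√1533/7 ≈ 431.0 - 1594.1*I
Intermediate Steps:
z(M, R) = -2/7 (z(M, R) = (⅐)*(-2) = -2/7)
I(f, W) = -2/7 + 2*W (I(f, W) = (W + W) - 2/7 = 2*W - 2/7 = -2/7 + 2*W)
p(x, y) = √(-79/7 + 2*x) (p(x, y) = √((-2/7 + 2*x) - 11) = √(-79/7 + 2*x))
((-146 + 151)*(-123 + (-4 + 70)))*p(-10, 15) + 431 = ((-146 + 151)*(-123 + (-4 + 70)))*(√(-553 + 98*(-10))/7) + 431 = (5*(-123 + 66))*(√(-553 - 980)/7) + 431 = (5*(-57))*(√(-1533)/7) + 431 = -285*I*√1533/7 + 431 = 431 - 285*I*√1533/7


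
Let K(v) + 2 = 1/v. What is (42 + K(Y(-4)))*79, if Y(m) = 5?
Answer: 15879/5 ≈ 3175.8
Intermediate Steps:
K(v) = -2 + 1/v
(42 + K(Y(-4)))*79 = (42 + (-2 + 1/5))*79 = (42 - 9/5)*79 = (201/5)*79 = 15879/5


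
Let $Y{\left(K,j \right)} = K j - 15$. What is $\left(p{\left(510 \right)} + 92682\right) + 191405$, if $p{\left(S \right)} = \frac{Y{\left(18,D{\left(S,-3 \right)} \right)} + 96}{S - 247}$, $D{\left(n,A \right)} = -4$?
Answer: $\frac{74714890}{263} \approx 2.8409 \cdot 10^{5}$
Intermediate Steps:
$Y{\left(K,j \right)} = -15 + K j$
$p{\left(S \right)} = \frac{9}{-247 + S}$ ($p{\left(S \right)} = \frac{\left(-15 + 18 \left(-4\right)\right) + 96}{S - 247} = \frac{\left(-15 - 72\right) + 96}{-247 + S} = \frac{-87 + 96}{-247 + S} = \frac{9}{-247 + S}$)
$\left(p{\left(510 \right)} + 92682\right) + 191405 = \left(\frac{9}{-247 + 510} + 92682\right) + 191405 = \left(\frac{9}{263} + 92682\right) + 191405 = \frac{24375375}{263} + 191405 = \frac{74714890}{263}$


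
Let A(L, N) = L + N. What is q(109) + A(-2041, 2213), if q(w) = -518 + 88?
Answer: -258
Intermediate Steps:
q(w) = -430
q(109) + A(-2041, 2213) = -430 + (-2041 + 2213) = -430 + 172 = -258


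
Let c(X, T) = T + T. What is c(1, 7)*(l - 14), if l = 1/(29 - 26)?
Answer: -574/3 ≈ -191.33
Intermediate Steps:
c(X, T) = 2*T
l = 1/3 ≈ 0.33333
c(1, 7)*(l - 14) = (2*7)*(1/3 - 14) = 14*(-41/3) = -574/3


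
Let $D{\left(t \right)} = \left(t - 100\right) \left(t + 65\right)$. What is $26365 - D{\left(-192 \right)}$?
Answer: $-10719$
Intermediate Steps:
$D{\left(t \right)} = \left(-100 + t\right) \left(65 + t\right)$
$26365 - D{\left(-192 \right)} = 26365 - \left(-6500 + \left(-192\right)^{2} - -6720\right) = 26365 - \left(-6500 + 36864 + 6720\right) = 26365 - 37084 = -10719$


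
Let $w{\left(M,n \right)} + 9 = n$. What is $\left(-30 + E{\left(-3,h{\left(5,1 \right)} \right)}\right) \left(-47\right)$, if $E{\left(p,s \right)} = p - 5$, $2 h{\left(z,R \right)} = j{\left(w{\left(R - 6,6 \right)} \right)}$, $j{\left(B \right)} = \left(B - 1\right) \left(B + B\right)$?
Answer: $1786$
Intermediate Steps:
$w{\left(M,n \right)} = -9 + n$
$j{\left(B \right)} = 2 B \left(-1 + B\right)$ ($j{\left(B \right)} = \left(-1 + B\right) 2 B = 2 B \left(-1 + B\right)$)
$h{\left(z,R \right)} = 12$ ($h{\left(z,R \right)} = \frac{2 \left(-9 + 6\right) \left(-1 + \left(-9 + 6\right)\right)}{2} = \frac{2 \left(-3\right) \left(-1 - 3\right)}{2} = \frac{2 \left(-3\right) \left(-4\right)}{2} = \frac{1}{2} \cdot 24 = 12$)
$E{\left(p,s \right)} = -5 + p$ ($E{\left(p,s \right)} = p - 5 = -5 + p$)
$\left(-30 + E{\left(-3,h{\left(5,1 \right)} \right)}\right) \left(-47\right) = \left(-30 - 8\right) \left(-47\right) = \left(-38\right) \left(-47\right) = 1786$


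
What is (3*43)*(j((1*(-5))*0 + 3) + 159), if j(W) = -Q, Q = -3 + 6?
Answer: 20124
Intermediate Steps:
Q = 3
j(W) = -3 (j(W) = -1*3 = -3)
(3*43)*(j((1*(-5))*0 + 3) + 159) = (3*43)*(-3 + 159) = 129*156 = 20124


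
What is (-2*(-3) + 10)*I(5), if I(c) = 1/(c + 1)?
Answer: 8/3 ≈ 2.6667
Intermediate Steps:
I(c) = 1/(1 + c)
(-2*(-3) + 10)*I(5) = (-2*(-3) + 10)/(1 + 5) = (6 + 10)/6 = 16*(⅙) = 8/3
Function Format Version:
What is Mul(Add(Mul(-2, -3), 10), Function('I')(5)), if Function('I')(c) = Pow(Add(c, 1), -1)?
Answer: Rational(8, 3) ≈ 2.6667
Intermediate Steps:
Function('I')(c) = Pow(Add(1, c), -1)
Mul(Add(Mul(-2, -3), 10), Function('I')(5)) = Mul(Add(Mul(-2, -3), 10), Pow(Add(1, 5), -1)) = Mul(Add(6, 10), Pow(6, -1)) = Mul(16, Rational(1, 6)) = Rational(8, 3)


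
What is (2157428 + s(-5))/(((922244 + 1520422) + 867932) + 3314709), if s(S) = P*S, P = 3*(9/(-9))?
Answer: 2157443/6625307 ≈ 0.32564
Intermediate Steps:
P = -3 (P = 3*(9*(-⅑)) = 3*(-1) = -3)
s(S) = -3*S
(2157428 + s(-5))/(((922244 + 1520422) + 867932) + 3314709) = (2157428 - 3*(-5))/(((922244 + 1520422) + 867932) + 3314709) = (2157428 + 15)/((2442666 + 867932) + 3314709) = 2157443/(3310598 + 3314709) = 2157443/6625307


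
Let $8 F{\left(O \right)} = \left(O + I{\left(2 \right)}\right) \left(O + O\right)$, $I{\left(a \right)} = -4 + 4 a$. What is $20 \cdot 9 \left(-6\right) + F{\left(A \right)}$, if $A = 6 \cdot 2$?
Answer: $-1032$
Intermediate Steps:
$A = 12$
$F{\left(O \right)} = \frac{O \left(4 + O\right)}{4}$ ($F{\left(O \right)} = \frac{\left(O + \left(-4 + 4 \cdot 2\right)\right) \left(O + O\right)}{8} = \frac{\left(O + \left(-4 + 8\right)\right) 2 O}{8} = \frac{\left(O + 4\right) 2 O}{8} = \frac{\left(4 + O\right) 2 O}{8} = \frac{2 O \left(4 + O\right)}{8} = \frac{O \left(4 + O\right)}{4}$)
$20 \cdot 9 \left(-6\right) + F{\left(A \right)} = 20 \cdot 9 \left(-6\right) + \frac{1}{4} \cdot 12 \left(4 + 12\right) = 20 \left(-54\right) + \frac{1}{4} \cdot 12 \cdot 16 = -1080 + 48 = -1032$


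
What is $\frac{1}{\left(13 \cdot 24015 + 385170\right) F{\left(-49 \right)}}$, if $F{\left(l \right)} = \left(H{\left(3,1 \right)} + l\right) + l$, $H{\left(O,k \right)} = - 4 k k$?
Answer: $- \frac{1}{71131230} \approx -1.4059 \cdot 10^{-8}$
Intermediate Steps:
$H{\left(O,k \right)} = - 4 k^{2}$
$F{\left(l \right)} = -4 + 2 l$ ($F{\left(l \right)} = \left(- 4 \cdot 1^{2} + l\right) + l = \left(\left(-4\right) 1 + l\right) + l = \left(-4 + l\right) + l = -4 + 2 l$)
$\frac{1}{\left(13 \cdot 24015 + 385170\right) F{\left(-49 \right)}} = \frac{1}{\left(13 \cdot 24015 + 385170\right) \left(-4 + 2 \left(-49\right)\right)} = \frac{1}{\left(312195 + 385170\right) \left(-4 - 98\right)} = \frac{1}{697365 \left(-102\right)} = \frac{1}{697365} \left(- \frac{1}{102}\right) = - \frac{1}{71131230}$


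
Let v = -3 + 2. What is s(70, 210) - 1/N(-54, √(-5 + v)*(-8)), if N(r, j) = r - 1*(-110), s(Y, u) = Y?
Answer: 3919/56 ≈ 69.982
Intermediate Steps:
v = -1
N(r, j) = 110 + r (N(r, j) = r + 110 = 110 + r)
s(70, 210) - 1/N(-54, √(-5 + v)*(-8)) = 70 - 1/(110 - 54) = 70 - 1/56 = 3919/56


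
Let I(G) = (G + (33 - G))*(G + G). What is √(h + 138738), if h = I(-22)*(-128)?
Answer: 3*√36066 ≈ 569.73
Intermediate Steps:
I(G) = 66*G (I(G) = 33*(2*G) = 66*G)
h = 185856 (h = (66*(-22))*(-128) = -1452*(-128) = 185856)
√(h + 138738) = √(185856 + 138738) = √324594 = 3*√36066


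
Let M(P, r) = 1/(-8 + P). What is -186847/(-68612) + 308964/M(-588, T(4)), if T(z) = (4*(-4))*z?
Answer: -743199296593/4036 ≈ -1.8414e+8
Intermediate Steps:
T(z) = -16*z
-186847/(-68612) + 308964/M(-588, T(4)) = -186847/(-68612) + 308964/(1/(-8 - 588)) = -186847*(-1/68612) + 308964/(1/(-596)) = 10991/4036 + 308964/(-1/596) = 10991/4036 + 308964*(-596) = 10991/4036 - 184142544 = -743199296593/4036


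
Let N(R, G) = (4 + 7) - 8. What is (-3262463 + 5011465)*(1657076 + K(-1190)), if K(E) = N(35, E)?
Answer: 2898234485158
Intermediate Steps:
N(R, G) = 3 (N(R, G) = 11 - 8 = 3)
K(E) = 3
(-3262463 + 5011465)*(1657076 + K(-1190)) = (-3262463 + 5011465)*(1657076 + 3) = 1749002*1657079 = 2898234485158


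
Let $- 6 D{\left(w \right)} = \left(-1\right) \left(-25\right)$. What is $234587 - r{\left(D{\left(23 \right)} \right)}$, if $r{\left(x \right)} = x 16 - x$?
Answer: $\frac{469299}{2} \approx 2.3465 \cdot 10^{5}$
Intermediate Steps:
$D{\left(w \right)} = - \frac{25}{6}$ ($D{\left(w \right)} = - \frac{\left(-1\right) \left(-25\right)}{6} = \left(- \frac{1}{6}\right) 25 = - \frac{25}{6}$)
$r{\left(x \right)} = 15 x$ ($r{\left(x \right)} = 16 x - x = 15 x$)
$234587 - r{\left(D{\left(23 \right)} \right)} = 234587 - 15 \left(- \frac{25}{6}\right) = 234587 - - \frac{125}{2} = 234587 + \frac{125}{2} = \frac{469299}{2}$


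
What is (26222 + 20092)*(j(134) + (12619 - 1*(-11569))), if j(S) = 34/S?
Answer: 75057070482/67 ≈ 1.1203e+9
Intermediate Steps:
(26222 + 20092)*(j(134) + (12619 - 1*(-11569))) = (26222 + 20092)*(34/134 + (12619 - 1*(-11569))) = 46314*(34*(1/134) + (12619 + 11569)) = 46314*(17/67 + 24188) = 46314*(1620613/67) = 75057070482/67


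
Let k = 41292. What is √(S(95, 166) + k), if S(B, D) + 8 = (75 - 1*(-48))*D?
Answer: √61702 ≈ 248.40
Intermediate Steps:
S(B, D) = -8 + 123*D (S(B, D) = -8 + (75 - 1*(-48))*D = -8 + (75 + 48)*D = -8 + 123*D)
√(S(95, 166) + k) = √((-8 + 123*166) + 41292) = √((-8 + 20418) + 41292) = √(20410 + 41292) = √61702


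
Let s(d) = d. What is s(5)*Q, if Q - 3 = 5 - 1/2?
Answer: 75/2 ≈ 37.500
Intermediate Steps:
Q = 15/2 (Q = 3 + (5 - 1/2) = 3 + (5 - 1*½) = 3 + (5 - ½) = 3 + 9/2 = 15/2 ≈ 7.5000)
s(5)*Q = 5*(15/2) = 75/2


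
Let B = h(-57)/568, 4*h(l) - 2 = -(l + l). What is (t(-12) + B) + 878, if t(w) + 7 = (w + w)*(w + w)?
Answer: 821925/568 ≈ 1447.1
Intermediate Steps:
h(l) = 1/2 - l/2 (h(l) = 1/2 + (-(l + l))/4 = 1/2 + (-2*l)/4 = 1/2 - l/2)
B = 29/568 (B = (1/2 - 1/2*(-57))/568 = (1/2 + 57/2)*(1/568) = 29*(1/568) = 29/568 ≈ 0.051056)
t(w) = -7 + 4*w**2 (t(w) = -7 + (w + w)*(w + w) = -7 + (2*w)*(2*w) = -7 + 4*w**2)
(t(-12) + B) + 878 = ((-7 + 4*(-12)**2) + 29/568) + 878 = ((-7 + 4*144) + 29/568) + 878 = ((-7 + 576) + 29/568) + 878 = (569 + 29/568) + 878 = 323221/568 + 878 = 821925/568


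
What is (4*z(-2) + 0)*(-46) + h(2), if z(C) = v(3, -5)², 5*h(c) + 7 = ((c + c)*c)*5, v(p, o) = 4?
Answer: -14687/5 ≈ -2937.4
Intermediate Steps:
h(c) = -7/5 + 2*c² (h(c) = -7/5 + (((c + c)*c)*5)/5 = -7/5 + (((2*c)*c)*5)/5 = -7/5 + ((2*c²)*5)/5 = -7/5 + (10*c²)/5 = -7/5 + 2*c²)
z(C) = 16 (z(C) = 4² = 16)
(4*z(-2) + 0)*(-46) + h(2) = (4*16 + 0)*(-46) + (-7/5 + 2*2²) = (64 + 0)*(-46) + (-7/5 + 2*4) = 64*(-46) + (-7/5 + 8) = -2944 + 33/5 = -14687/5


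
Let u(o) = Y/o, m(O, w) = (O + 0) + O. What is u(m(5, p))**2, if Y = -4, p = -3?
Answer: 4/25 ≈ 0.16000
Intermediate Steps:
m(O, w) = 2*O (m(O, w) = O + O = 2*O)
u(o) = -4/o
u(m(5, p))**2 = (-4/(2*5))**2 = (-4/10)**2 = (-4*1/10)**2 = (-2/5)**2 = 4/25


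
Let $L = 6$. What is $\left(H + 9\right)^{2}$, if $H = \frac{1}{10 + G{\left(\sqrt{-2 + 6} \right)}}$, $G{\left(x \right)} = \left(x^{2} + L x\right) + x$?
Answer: $\frac{64009}{784} \approx 81.644$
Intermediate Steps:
$G{\left(x \right)} = x^{2} + 7 x$ ($G{\left(x \right)} = \left(x^{2} + 6 x\right) + x = x^{2} + 7 x$)
$H = \frac{1}{28}$ ($H = \frac{1}{10 + \sqrt{-2 + 6} \left(7 + \sqrt{-2 + 6}\right)} = \frac{1}{10 + \sqrt{4} \left(7 + \sqrt{4}\right)} = \frac{1}{10 + 2 \left(7 + 2\right)} = \frac{1}{10 + 2 \cdot 9} = \frac{1}{10 + 18} = \frac{1}{28} \approx 0.035714$)
$\left(H + 9\right)^{2} = \left(\frac{1}{28} + 9\right)^{2} = \left(\frac{253}{28}\right)^{2} = \frac{64009}{784}$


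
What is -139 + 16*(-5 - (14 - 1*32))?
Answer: 69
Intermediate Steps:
-139 + 16*(-5 - (14 - 1*32)) = -139 + 16*(-5 - (14 - 32)) = -139 + 16*(-5 - 1*(-18)) = -139 + 16*(-5 + 18) = -139 + 16*13 = -139 + 208 = 69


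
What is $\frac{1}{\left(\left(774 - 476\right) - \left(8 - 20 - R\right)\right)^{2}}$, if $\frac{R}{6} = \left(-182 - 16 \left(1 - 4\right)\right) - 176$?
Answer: $\frac{1}{2402500} \approx 4.1623 \cdot 10^{-7}$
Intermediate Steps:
$R = -1860$ ($R = 6 \left(\left(-182 - 16 \left(1 - 4\right)\right) - 176\right) = 6 \left(\left(-182 - -48\right) - 176\right) = 6 \left(\left(-182 + 48\right) - 176\right) = 6 \left(-134 - 176\right) = 6 \left(-310\right) = -1860$)
$\frac{1}{\left(\left(774 - 476\right) - \left(8 - 20 - R\right)\right)^{2}} = \frac{1}{\left(\left(774 - 476\right) - \left(1868 - 20\right)\right)^{2}} = \frac{1}{\left(\left(774 - 476\right) - 1848\right)^{2}} = \frac{1}{\left(298 - 1848\right)^{2}} = \frac{1}{\left(-1550\right)^{2}} = \frac{1}{2402500}$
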